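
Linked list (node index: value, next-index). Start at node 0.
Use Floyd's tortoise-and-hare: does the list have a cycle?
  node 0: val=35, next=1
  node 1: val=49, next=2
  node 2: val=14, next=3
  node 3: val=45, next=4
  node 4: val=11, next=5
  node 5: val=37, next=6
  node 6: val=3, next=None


Floyd's tortoise (slow, +1) and hare (fast, +2):
  init: slow=0, fast=0
  step 1: slow=1, fast=2
  step 2: slow=2, fast=4
  step 3: slow=3, fast=6
  step 4: fast -> None, no cycle

Cycle: no


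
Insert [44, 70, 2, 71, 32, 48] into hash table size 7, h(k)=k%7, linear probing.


Insert 44: h=2 -> slot 2
Insert 70: h=0 -> slot 0
Insert 2: h=2, 1 probes -> slot 3
Insert 71: h=1 -> slot 1
Insert 32: h=4 -> slot 4
Insert 48: h=6 -> slot 6

Table: [70, 71, 44, 2, 32, None, 48]


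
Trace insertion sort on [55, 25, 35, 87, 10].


Initial: [55, 25, 35, 87, 10]
Insert 25: [25, 55, 35, 87, 10]
Insert 35: [25, 35, 55, 87, 10]
Insert 87: [25, 35, 55, 87, 10]
Insert 10: [10, 25, 35, 55, 87]

Sorted: [10, 25, 35, 55, 87]


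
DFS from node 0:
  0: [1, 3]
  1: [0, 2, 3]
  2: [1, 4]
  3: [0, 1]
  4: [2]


Visit 0, push [3, 1]
Visit 1, push [3, 2]
Visit 2, push [4]
Visit 4, push []
Visit 3, push []

DFS order: [0, 1, 2, 4, 3]


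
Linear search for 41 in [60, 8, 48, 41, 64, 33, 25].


i=0: 60!=41
i=1: 8!=41
i=2: 48!=41
i=3: 41==41 found!

Found at 3, 4 comps


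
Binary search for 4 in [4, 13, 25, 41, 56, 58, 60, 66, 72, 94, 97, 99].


Step 1: lo=0, hi=11, mid=5, val=58
Step 2: lo=0, hi=4, mid=2, val=25
Step 3: lo=0, hi=1, mid=0, val=4

Found at index 0


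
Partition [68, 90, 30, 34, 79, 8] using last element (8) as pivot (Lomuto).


Pivot: 8
Place pivot at 0: [8, 90, 30, 34, 79, 68]

Partitioned: [8, 90, 30, 34, 79, 68]


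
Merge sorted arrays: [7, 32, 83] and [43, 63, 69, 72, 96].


Take 7 from A
Take 32 from A
Take 43 from B
Take 63 from B
Take 69 from B
Take 72 from B
Take 83 from A

Merged: [7, 32, 43, 63, 69, 72, 83, 96]


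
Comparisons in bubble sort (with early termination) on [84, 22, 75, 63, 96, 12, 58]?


Algorithm: bubble sort (with early termination)
Input: [84, 22, 75, 63, 96, 12, 58]
Sorted: [12, 22, 58, 63, 75, 84, 96]

21


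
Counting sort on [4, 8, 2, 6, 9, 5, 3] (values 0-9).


Input: [4, 8, 2, 6, 9, 5, 3]
Counts: [0, 0, 1, 1, 1, 1, 1, 0, 1, 1]

Sorted: [2, 3, 4, 5, 6, 8, 9]


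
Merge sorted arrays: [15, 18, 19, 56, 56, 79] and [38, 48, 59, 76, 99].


Take 15 from A
Take 18 from A
Take 19 from A
Take 38 from B
Take 48 from B
Take 56 from A
Take 56 from A
Take 59 from B
Take 76 from B
Take 79 from A

Merged: [15, 18, 19, 38, 48, 56, 56, 59, 76, 79, 99]


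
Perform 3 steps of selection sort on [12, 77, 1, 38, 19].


Initial: [12, 77, 1, 38, 19]
Step 1: min=1 at 2
  Swap: [1, 77, 12, 38, 19]
Step 2: min=12 at 2
  Swap: [1, 12, 77, 38, 19]
Step 3: min=19 at 4
  Swap: [1, 12, 19, 38, 77]

After 3 steps: [1, 12, 19, 38, 77]


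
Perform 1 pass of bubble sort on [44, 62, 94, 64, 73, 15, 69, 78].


Initial: [44, 62, 94, 64, 73, 15, 69, 78]
Pass 1: [44, 62, 64, 73, 15, 69, 78, 94] (5 swaps)

After 1 pass: [44, 62, 64, 73, 15, 69, 78, 94]


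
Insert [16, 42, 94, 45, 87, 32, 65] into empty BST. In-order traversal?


Insert 16: root
Insert 42: R from 16
Insert 94: R from 16 -> R from 42
Insert 45: R from 16 -> R from 42 -> L from 94
Insert 87: R from 16 -> R from 42 -> L from 94 -> R from 45
Insert 32: R from 16 -> L from 42
Insert 65: R from 16 -> R from 42 -> L from 94 -> R from 45 -> L from 87

In-order: [16, 32, 42, 45, 65, 87, 94]


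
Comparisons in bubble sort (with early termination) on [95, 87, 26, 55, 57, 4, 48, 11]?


Algorithm: bubble sort (with early termination)
Input: [95, 87, 26, 55, 57, 4, 48, 11]
Sorted: [4, 11, 26, 48, 55, 57, 87, 95]

28


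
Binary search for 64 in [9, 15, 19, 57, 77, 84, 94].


Step 1: lo=0, hi=6, mid=3, val=57
Step 2: lo=4, hi=6, mid=5, val=84
Step 3: lo=4, hi=4, mid=4, val=77

Not found


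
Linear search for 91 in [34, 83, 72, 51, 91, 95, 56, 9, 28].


i=0: 34!=91
i=1: 83!=91
i=2: 72!=91
i=3: 51!=91
i=4: 91==91 found!

Found at 4, 5 comps


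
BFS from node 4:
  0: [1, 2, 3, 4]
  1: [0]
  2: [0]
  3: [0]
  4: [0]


Visit 4, enqueue [0]
Visit 0, enqueue [1, 2, 3]
Visit 1, enqueue []
Visit 2, enqueue []
Visit 3, enqueue []

BFS order: [4, 0, 1, 2, 3]


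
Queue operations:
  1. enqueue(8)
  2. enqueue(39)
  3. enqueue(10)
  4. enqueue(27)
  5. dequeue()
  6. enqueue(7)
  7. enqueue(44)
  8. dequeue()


enqueue(8) -> [8]
enqueue(39) -> [8, 39]
enqueue(10) -> [8, 39, 10]
enqueue(27) -> [8, 39, 10, 27]
dequeue()->8, [39, 10, 27]
enqueue(7) -> [39, 10, 27, 7]
enqueue(44) -> [39, 10, 27, 7, 44]
dequeue()->39, [10, 27, 7, 44]

Final queue: [10, 27, 7, 44]


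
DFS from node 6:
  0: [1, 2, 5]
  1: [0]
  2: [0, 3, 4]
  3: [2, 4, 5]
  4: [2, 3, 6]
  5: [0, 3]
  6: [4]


Visit 6, push [4]
Visit 4, push [3, 2]
Visit 2, push [3, 0]
Visit 0, push [5, 1]
Visit 1, push []
Visit 5, push [3]
Visit 3, push []

DFS order: [6, 4, 2, 0, 1, 5, 3]


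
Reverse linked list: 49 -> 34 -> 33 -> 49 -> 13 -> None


Step 1: curr=49, set curr.next=prev(None) | reversed so far: 49
Step 2: curr=34, set curr.next=prev(49) | reversed so far: 34 -> 49
Step 3: curr=33, set curr.next=prev(34) | reversed so far: 33 -> 34 -> 49
Step 4: curr=49, set curr.next=prev(33) | reversed so far: 49 -> 33 -> 34 -> 49
Step 5: curr=13, set curr.next=prev(49) | reversed so far: 13 -> 49 -> 33 -> 34 -> 49

13 -> 49 -> 33 -> 34 -> 49 -> None


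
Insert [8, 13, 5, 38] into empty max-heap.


Insert 8: [8]
Insert 13: [13, 8]
Insert 5: [13, 8, 5]
Insert 38: [38, 13, 5, 8]

Final heap: [38, 13, 5, 8]


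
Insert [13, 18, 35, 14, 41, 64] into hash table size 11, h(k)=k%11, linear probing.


Insert 13: h=2 -> slot 2
Insert 18: h=7 -> slot 7
Insert 35: h=2, 1 probes -> slot 3
Insert 14: h=3, 1 probes -> slot 4
Insert 41: h=8 -> slot 8
Insert 64: h=9 -> slot 9

Table: [None, None, 13, 35, 14, None, None, 18, 41, 64, None]


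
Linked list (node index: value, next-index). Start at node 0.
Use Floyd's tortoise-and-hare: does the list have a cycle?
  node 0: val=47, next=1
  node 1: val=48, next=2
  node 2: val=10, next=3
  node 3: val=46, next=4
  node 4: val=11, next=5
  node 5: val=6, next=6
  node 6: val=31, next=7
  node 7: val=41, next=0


Floyd's tortoise (slow, +1) and hare (fast, +2):
  init: slow=0, fast=0
  step 1: slow=1, fast=2
  step 2: slow=2, fast=4
  step 3: slow=3, fast=6
  step 4: slow=4, fast=0
  step 5: slow=5, fast=2
  step 6: slow=6, fast=4
  step 7: slow=7, fast=6
  step 8: slow=0, fast=0
  slow == fast at node 0: cycle detected

Cycle: yes


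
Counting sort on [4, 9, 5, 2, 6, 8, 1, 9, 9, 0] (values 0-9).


Input: [4, 9, 5, 2, 6, 8, 1, 9, 9, 0]
Counts: [1, 1, 1, 0, 1, 1, 1, 0, 1, 3]

Sorted: [0, 1, 2, 4, 5, 6, 8, 9, 9, 9]


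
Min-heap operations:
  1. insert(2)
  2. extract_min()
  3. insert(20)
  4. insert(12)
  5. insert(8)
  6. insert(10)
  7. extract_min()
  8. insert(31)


insert(2) -> [2]
extract_min()->2, []
insert(20) -> [20]
insert(12) -> [12, 20]
insert(8) -> [8, 20, 12]
insert(10) -> [8, 10, 12, 20]
extract_min()->8, [10, 20, 12]
insert(31) -> [10, 20, 12, 31]

Final heap: [10, 20, 12, 31]


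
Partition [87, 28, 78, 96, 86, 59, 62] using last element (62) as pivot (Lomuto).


Pivot: 62
  28 <= 62: swap -> [28, 87, 78, 96, 86, 59, 62]
  59 <= 62: swap -> [28, 59, 78, 96, 86, 87, 62]
Place pivot at 2: [28, 59, 62, 96, 86, 87, 78]

Partitioned: [28, 59, 62, 96, 86, 87, 78]


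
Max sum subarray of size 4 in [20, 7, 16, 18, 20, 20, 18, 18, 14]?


[0:4]: 61
[1:5]: 61
[2:6]: 74
[3:7]: 76
[4:8]: 76
[5:9]: 70

Max: 76 at [3:7]


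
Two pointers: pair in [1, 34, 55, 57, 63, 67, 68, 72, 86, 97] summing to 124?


lo=0(1)+hi=9(97)=98
lo=1(34)+hi=9(97)=131
lo=1(34)+hi=8(86)=120
lo=2(55)+hi=8(86)=141
lo=2(55)+hi=7(72)=127
lo=2(55)+hi=6(68)=123
lo=3(57)+hi=6(68)=125
lo=3(57)+hi=5(67)=124

Yes: 57+67=124


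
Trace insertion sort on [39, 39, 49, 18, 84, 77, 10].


Initial: [39, 39, 49, 18, 84, 77, 10]
Insert 39: [39, 39, 49, 18, 84, 77, 10]
Insert 49: [39, 39, 49, 18, 84, 77, 10]
Insert 18: [18, 39, 39, 49, 84, 77, 10]
Insert 84: [18, 39, 39, 49, 84, 77, 10]
Insert 77: [18, 39, 39, 49, 77, 84, 10]
Insert 10: [10, 18, 39, 39, 49, 77, 84]

Sorted: [10, 18, 39, 39, 49, 77, 84]


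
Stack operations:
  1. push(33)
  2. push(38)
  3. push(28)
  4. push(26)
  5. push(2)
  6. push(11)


push(33) -> [33]
push(38) -> [33, 38]
push(28) -> [33, 38, 28]
push(26) -> [33, 38, 28, 26]
push(2) -> [33, 38, 28, 26, 2]
push(11) -> [33, 38, 28, 26, 2, 11]

Final stack: [33, 38, 28, 26, 2, 11]


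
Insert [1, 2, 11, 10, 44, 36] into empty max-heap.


Insert 1: [1]
Insert 2: [2, 1]
Insert 11: [11, 1, 2]
Insert 10: [11, 10, 2, 1]
Insert 44: [44, 11, 2, 1, 10]
Insert 36: [44, 11, 36, 1, 10, 2]

Final heap: [44, 11, 36, 1, 10, 2]


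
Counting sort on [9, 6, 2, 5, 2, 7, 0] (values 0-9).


Input: [9, 6, 2, 5, 2, 7, 0]
Counts: [1, 0, 2, 0, 0, 1, 1, 1, 0, 1]

Sorted: [0, 2, 2, 5, 6, 7, 9]


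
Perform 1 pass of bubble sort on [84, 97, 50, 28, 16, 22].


Initial: [84, 97, 50, 28, 16, 22]
Pass 1: [84, 50, 28, 16, 22, 97] (4 swaps)

After 1 pass: [84, 50, 28, 16, 22, 97]


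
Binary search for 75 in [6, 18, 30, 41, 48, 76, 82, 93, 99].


Step 1: lo=0, hi=8, mid=4, val=48
Step 2: lo=5, hi=8, mid=6, val=82
Step 3: lo=5, hi=5, mid=5, val=76

Not found


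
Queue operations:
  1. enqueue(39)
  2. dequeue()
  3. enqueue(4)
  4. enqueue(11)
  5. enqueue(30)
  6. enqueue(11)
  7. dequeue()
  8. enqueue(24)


enqueue(39) -> [39]
dequeue()->39, []
enqueue(4) -> [4]
enqueue(11) -> [4, 11]
enqueue(30) -> [4, 11, 30]
enqueue(11) -> [4, 11, 30, 11]
dequeue()->4, [11, 30, 11]
enqueue(24) -> [11, 30, 11, 24]

Final queue: [11, 30, 11, 24]


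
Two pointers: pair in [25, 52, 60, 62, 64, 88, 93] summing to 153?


lo=0(25)+hi=6(93)=118
lo=1(52)+hi=6(93)=145
lo=2(60)+hi=6(93)=153

Yes: 60+93=153


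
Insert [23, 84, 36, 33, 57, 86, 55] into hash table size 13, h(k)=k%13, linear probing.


Insert 23: h=10 -> slot 10
Insert 84: h=6 -> slot 6
Insert 36: h=10, 1 probes -> slot 11
Insert 33: h=7 -> slot 7
Insert 57: h=5 -> slot 5
Insert 86: h=8 -> slot 8
Insert 55: h=3 -> slot 3

Table: [None, None, None, 55, None, 57, 84, 33, 86, None, 23, 36, None]


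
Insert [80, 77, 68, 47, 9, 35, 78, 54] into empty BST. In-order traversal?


Insert 80: root
Insert 77: L from 80
Insert 68: L from 80 -> L from 77
Insert 47: L from 80 -> L from 77 -> L from 68
Insert 9: L from 80 -> L from 77 -> L from 68 -> L from 47
Insert 35: L from 80 -> L from 77 -> L from 68 -> L from 47 -> R from 9
Insert 78: L from 80 -> R from 77
Insert 54: L from 80 -> L from 77 -> L from 68 -> R from 47

In-order: [9, 35, 47, 54, 68, 77, 78, 80]


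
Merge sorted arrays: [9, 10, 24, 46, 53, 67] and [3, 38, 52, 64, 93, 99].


Take 3 from B
Take 9 from A
Take 10 from A
Take 24 from A
Take 38 from B
Take 46 from A
Take 52 from B
Take 53 from A
Take 64 from B
Take 67 from A

Merged: [3, 9, 10, 24, 38, 46, 52, 53, 64, 67, 93, 99]


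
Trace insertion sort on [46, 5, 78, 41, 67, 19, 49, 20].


Initial: [46, 5, 78, 41, 67, 19, 49, 20]
Insert 5: [5, 46, 78, 41, 67, 19, 49, 20]
Insert 78: [5, 46, 78, 41, 67, 19, 49, 20]
Insert 41: [5, 41, 46, 78, 67, 19, 49, 20]
Insert 67: [5, 41, 46, 67, 78, 19, 49, 20]
Insert 19: [5, 19, 41, 46, 67, 78, 49, 20]
Insert 49: [5, 19, 41, 46, 49, 67, 78, 20]
Insert 20: [5, 19, 20, 41, 46, 49, 67, 78]

Sorted: [5, 19, 20, 41, 46, 49, 67, 78]


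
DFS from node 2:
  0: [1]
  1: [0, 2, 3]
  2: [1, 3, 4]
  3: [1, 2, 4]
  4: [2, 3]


Visit 2, push [4, 3, 1]
Visit 1, push [3, 0]
Visit 0, push []
Visit 3, push [4]
Visit 4, push []

DFS order: [2, 1, 0, 3, 4]


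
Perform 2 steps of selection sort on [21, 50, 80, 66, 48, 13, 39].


Initial: [21, 50, 80, 66, 48, 13, 39]
Step 1: min=13 at 5
  Swap: [13, 50, 80, 66, 48, 21, 39]
Step 2: min=21 at 5
  Swap: [13, 21, 80, 66, 48, 50, 39]

After 2 steps: [13, 21, 80, 66, 48, 50, 39]


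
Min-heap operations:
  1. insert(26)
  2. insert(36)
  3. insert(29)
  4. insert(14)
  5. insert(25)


insert(26) -> [26]
insert(36) -> [26, 36]
insert(29) -> [26, 36, 29]
insert(14) -> [14, 26, 29, 36]
insert(25) -> [14, 25, 29, 36, 26]

Final heap: [14, 25, 29, 36, 26]


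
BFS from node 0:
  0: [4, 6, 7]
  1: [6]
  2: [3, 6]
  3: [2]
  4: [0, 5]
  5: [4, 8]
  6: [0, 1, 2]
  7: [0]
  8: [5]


Visit 0, enqueue [4, 6, 7]
Visit 4, enqueue [5]
Visit 6, enqueue [1, 2]
Visit 7, enqueue []
Visit 5, enqueue [8]
Visit 1, enqueue []
Visit 2, enqueue [3]
Visit 8, enqueue []
Visit 3, enqueue []

BFS order: [0, 4, 6, 7, 5, 1, 2, 8, 3]


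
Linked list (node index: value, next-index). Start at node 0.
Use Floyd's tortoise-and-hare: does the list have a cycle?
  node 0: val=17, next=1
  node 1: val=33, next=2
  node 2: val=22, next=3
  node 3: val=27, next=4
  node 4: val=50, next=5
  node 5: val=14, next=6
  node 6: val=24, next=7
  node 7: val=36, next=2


Floyd's tortoise (slow, +1) and hare (fast, +2):
  init: slow=0, fast=0
  step 1: slow=1, fast=2
  step 2: slow=2, fast=4
  step 3: slow=3, fast=6
  step 4: slow=4, fast=2
  step 5: slow=5, fast=4
  step 6: slow=6, fast=6
  slow == fast at node 6: cycle detected

Cycle: yes


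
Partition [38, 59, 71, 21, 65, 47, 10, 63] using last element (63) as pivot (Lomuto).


Pivot: 63
  38 <= 63: advance i (no swap)
  59 <= 63: advance i (no swap)
  21 <= 63: swap -> [38, 59, 21, 71, 65, 47, 10, 63]
  47 <= 63: swap -> [38, 59, 21, 47, 65, 71, 10, 63]
  10 <= 63: swap -> [38, 59, 21, 47, 10, 71, 65, 63]
Place pivot at 5: [38, 59, 21, 47, 10, 63, 65, 71]

Partitioned: [38, 59, 21, 47, 10, 63, 65, 71]


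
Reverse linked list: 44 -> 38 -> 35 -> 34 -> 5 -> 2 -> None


Step 1: curr=44, set curr.next=prev(None) | reversed so far: 44
Step 2: curr=38, set curr.next=prev(44) | reversed so far: 38 -> 44
Step 3: curr=35, set curr.next=prev(38) | reversed so far: 35 -> 38 -> 44
Step 4: curr=34, set curr.next=prev(35) | reversed so far: 34 -> 35 -> 38 -> 44
Step 5: curr=5, set curr.next=prev(34) | reversed so far: 5 -> 34 -> 35 -> 38 -> 44
Step 6: curr=2, set curr.next=prev(5) | reversed so far: 2 -> 5 -> 34 -> 35 -> 38 -> 44

2 -> 5 -> 34 -> 35 -> 38 -> 44 -> None


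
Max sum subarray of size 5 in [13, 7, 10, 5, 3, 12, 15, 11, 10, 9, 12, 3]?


[0:5]: 38
[1:6]: 37
[2:7]: 45
[3:8]: 46
[4:9]: 51
[5:10]: 57
[6:11]: 57
[7:12]: 45

Max: 57 at [5:10]


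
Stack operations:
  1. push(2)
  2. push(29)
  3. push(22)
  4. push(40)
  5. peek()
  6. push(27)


push(2) -> [2]
push(29) -> [2, 29]
push(22) -> [2, 29, 22]
push(40) -> [2, 29, 22, 40]
peek()->40
push(27) -> [2, 29, 22, 40, 27]

Final stack: [2, 29, 22, 40, 27]


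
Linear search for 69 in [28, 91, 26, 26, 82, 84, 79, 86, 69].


i=0: 28!=69
i=1: 91!=69
i=2: 26!=69
i=3: 26!=69
i=4: 82!=69
i=5: 84!=69
i=6: 79!=69
i=7: 86!=69
i=8: 69==69 found!

Found at 8, 9 comps


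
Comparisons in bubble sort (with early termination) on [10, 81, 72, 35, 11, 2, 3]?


Algorithm: bubble sort (with early termination)
Input: [10, 81, 72, 35, 11, 2, 3]
Sorted: [2, 3, 10, 11, 35, 72, 81]

21


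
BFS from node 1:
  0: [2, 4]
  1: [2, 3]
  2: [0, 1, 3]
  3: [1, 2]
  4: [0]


Visit 1, enqueue [2, 3]
Visit 2, enqueue [0]
Visit 3, enqueue []
Visit 0, enqueue [4]
Visit 4, enqueue []

BFS order: [1, 2, 3, 0, 4]


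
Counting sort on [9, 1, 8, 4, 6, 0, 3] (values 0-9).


Input: [9, 1, 8, 4, 6, 0, 3]
Counts: [1, 1, 0, 1, 1, 0, 1, 0, 1, 1]

Sorted: [0, 1, 3, 4, 6, 8, 9]


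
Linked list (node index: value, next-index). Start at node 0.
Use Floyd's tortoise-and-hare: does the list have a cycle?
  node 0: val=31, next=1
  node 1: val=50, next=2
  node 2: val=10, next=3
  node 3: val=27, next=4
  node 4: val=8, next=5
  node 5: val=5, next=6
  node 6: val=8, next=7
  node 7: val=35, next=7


Floyd's tortoise (slow, +1) and hare (fast, +2):
  init: slow=0, fast=0
  step 1: slow=1, fast=2
  step 2: slow=2, fast=4
  step 3: slow=3, fast=6
  step 4: slow=4, fast=7
  step 5: slow=5, fast=7
  step 6: slow=6, fast=7
  step 7: slow=7, fast=7
  slow == fast at node 7: cycle detected

Cycle: yes


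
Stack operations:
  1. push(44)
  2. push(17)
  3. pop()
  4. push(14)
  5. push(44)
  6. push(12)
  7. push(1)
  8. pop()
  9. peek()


push(44) -> [44]
push(17) -> [44, 17]
pop()->17, [44]
push(14) -> [44, 14]
push(44) -> [44, 14, 44]
push(12) -> [44, 14, 44, 12]
push(1) -> [44, 14, 44, 12, 1]
pop()->1, [44, 14, 44, 12]
peek()->12

Final stack: [44, 14, 44, 12]


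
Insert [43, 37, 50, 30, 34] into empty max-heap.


Insert 43: [43]
Insert 37: [43, 37]
Insert 50: [50, 37, 43]
Insert 30: [50, 37, 43, 30]
Insert 34: [50, 37, 43, 30, 34]

Final heap: [50, 37, 43, 30, 34]


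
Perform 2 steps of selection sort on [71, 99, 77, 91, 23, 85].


Initial: [71, 99, 77, 91, 23, 85]
Step 1: min=23 at 4
  Swap: [23, 99, 77, 91, 71, 85]
Step 2: min=71 at 4
  Swap: [23, 71, 77, 91, 99, 85]

After 2 steps: [23, 71, 77, 91, 99, 85]


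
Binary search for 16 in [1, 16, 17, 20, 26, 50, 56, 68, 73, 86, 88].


Step 1: lo=0, hi=10, mid=5, val=50
Step 2: lo=0, hi=4, mid=2, val=17
Step 3: lo=0, hi=1, mid=0, val=1
Step 4: lo=1, hi=1, mid=1, val=16

Found at index 1


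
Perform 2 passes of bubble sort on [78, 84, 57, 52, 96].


Initial: [78, 84, 57, 52, 96]
Pass 1: [78, 57, 52, 84, 96] (2 swaps)
Pass 2: [57, 52, 78, 84, 96] (2 swaps)

After 2 passes: [57, 52, 78, 84, 96]


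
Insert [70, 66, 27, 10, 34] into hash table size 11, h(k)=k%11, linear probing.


Insert 70: h=4 -> slot 4
Insert 66: h=0 -> slot 0
Insert 27: h=5 -> slot 5
Insert 10: h=10 -> slot 10
Insert 34: h=1 -> slot 1

Table: [66, 34, None, None, 70, 27, None, None, None, None, 10]


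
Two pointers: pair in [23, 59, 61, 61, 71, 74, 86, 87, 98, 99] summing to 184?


lo=0(23)+hi=9(99)=122
lo=1(59)+hi=9(99)=158
lo=2(61)+hi=9(99)=160
lo=3(61)+hi=9(99)=160
lo=4(71)+hi=9(99)=170
lo=5(74)+hi=9(99)=173
lo=6(86)+hi=9(99)=185
lo=6(86)+hi=8(98)=184

Yes: 86+98=184


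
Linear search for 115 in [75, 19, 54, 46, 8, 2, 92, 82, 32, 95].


i=0: 75!=115
i=1: 19!=115
i=2: 54!=115
i=3: 46!=115
i=4: 8!=115
i=5: 2!=115
i=6: 92!=115
i=7: 82!=115
i=8: 32!=115
i=9: 95!=115

Not found, 10 comps


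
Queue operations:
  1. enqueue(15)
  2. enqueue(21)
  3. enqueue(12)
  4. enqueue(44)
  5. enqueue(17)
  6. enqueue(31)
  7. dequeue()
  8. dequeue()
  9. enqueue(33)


enqueue(15) -> [15]
enqueue(21) -> [15, 21]
enqueue(12) -> [15, 21, 12]
enqueue(44) -> [15, 21, 12, 44]
enqueue(17) -> [15, 21, 12, 44, 17]
enqueue(31) -> [15, 21, 12, 44, 17, 31]
dequeue()->15, [21, 12, 44, 17, 31]
dequeue()->21, [12, 44, 17, 31]
enqueue(33) -> [12, 44, 17, 31, 33]

Final queue: [12, 44, 17, 31, 33]


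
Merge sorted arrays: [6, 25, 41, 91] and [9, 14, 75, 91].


Take 6 from A
Take 9 from B
Take 14 from B
Take 25 from A
Take 41 from A
Take 75 from B
Take 91 from A

Merged: [6, 9, 14, 25, 41, 75, 91, 91]


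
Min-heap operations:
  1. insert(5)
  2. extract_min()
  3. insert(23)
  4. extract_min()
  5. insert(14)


insert(5) -> [5]
extract_min()->5, []
insert(23) -> [23]
extract_min()->23, []
insert(14) -> [14]

Final heap: [14]


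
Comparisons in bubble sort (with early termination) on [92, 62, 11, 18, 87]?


Algorithm: bubble sort (with early termination)
Input: [92, 62, 11, 18, 87]
Sorted: [11, 18, 62, 87, 92]

9


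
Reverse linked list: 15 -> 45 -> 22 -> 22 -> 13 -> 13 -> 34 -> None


Step 1: curr=15, set curr.next=prev(None) | reversed so far: 15
Step 2: curr=45, set curr.next=prev(15) | reversed so far: 45 -> 15
Step 3: curr=22, set curr.next=prev(45) | reversed so far: 22 -> 45 -> 15
Step 4: curr=22, set curr.next=prev(22) | reversed so far: 22 -> 22 -> 45 -> 15
Step 5: curr=13, set curr.next=prev(22) | reversed so far: 13 -> 22 -> 22 -> 45 -> 15
Step 6: curr=13, set curr.next=prev(13) | reversed so far: 13 -> 13 -> 22 -> 22 -> 45 -> 15
Step 7: curr=34, set curr.next=prev(13) | reversed so far: 34 -> 13 -> 13 -> 22 -> 22 -> 45 -> 15

34 -> 13 -> 13 -> 22 -> 22 -> 45 -> 15 -> None


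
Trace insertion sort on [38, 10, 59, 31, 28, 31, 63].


Initial: [38, 10, 59, 31, 28, 31, 63]
Insert 10: [10, 38, 59, 31, 28, 31, 63]
Insert 59: [10, 38, 59, 31, 28, 31, 63]
Insert 31: [10, 31, 38, 59, 28, 31, 63]
Insert 28: [10, 28, 31, 38, 59, 31, 63]
Insert 31: [10, 28, 31, 31, 38, 59, 63]
Insert 63: [10, 28, 31, 31, 38, 59, 63]

Sorted: [10, 28, 31, 31, 38, 59, 63]


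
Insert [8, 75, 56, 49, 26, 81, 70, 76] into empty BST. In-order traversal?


Insert 8: root
Insert 75: R from 8
Insert 56: R from 8 -> L from 75
Insert 49: R from 8 -> L from 75 -> L from 56
Insert 26: R from 8 -> L from 75 -> L from 56 -> L from 49
Insert 81: R from 8 -> R from 75
Insert 70: R from 8 -> L from 75 -> R from 56
Insert 76: R from 8 -> R from 75 -> L from 81

In-order: [8, 26, 49, 56, 70, 75, 76, 81]


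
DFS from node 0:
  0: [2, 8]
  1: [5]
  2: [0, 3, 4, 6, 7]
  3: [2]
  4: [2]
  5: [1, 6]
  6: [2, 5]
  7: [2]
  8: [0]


Visit 0, push [8, 2]
Visit 2, push [7, 6, 4, 3]
Visit 3, push []
Visit 4, push []
Visit 6, push [5]
Visit 5, push [1]
Visit 1, push []
Visit 7, push []
Visit 8, push []

DFS order: [0, 2, 3, 4, 6, 5, 1, 7, 8]


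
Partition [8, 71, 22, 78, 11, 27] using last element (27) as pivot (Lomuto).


Pivot: 27
  8 <= 27: advance i (no swap)
  22 <= 27: swap -> [8, 22, 71, 78, 11, 27]
  11 <= 27: swap -> [8, 22, 11, 78, 71, 27]
Place pivot at 3: [8, 22, 11, 27, 71, 78]

Partitioned: [8, 22, 11, 27, 71, 78]


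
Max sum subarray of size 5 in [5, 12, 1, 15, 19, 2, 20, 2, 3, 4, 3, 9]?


[0:5]: 52
[1:6]: 49
[2:7]: 57
[3:8]: 58
[4:9]: 46
[5:10]: 31
[6:11]: 32
[7:12]: 21

Max: 58 at [3:8]


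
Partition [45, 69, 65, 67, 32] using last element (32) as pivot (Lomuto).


Pivot: 32
Place pivot at 0: [32, 69, 65, 67, 45]

Partitioned: [32, 69, 65, 67, 45]


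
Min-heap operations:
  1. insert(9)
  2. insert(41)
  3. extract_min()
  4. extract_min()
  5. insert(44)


insert(9) -> [9]
insert(41) -> [9, 41]
extract_min()->9, [41]
extract_min()->41, []
insert(44) -> [44]

Final heap: [44]


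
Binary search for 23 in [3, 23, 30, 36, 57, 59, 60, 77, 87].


Step 1: lo=0, hi=8, mid=4, val=57
Step 2: lo=0, hi=3, mid=1, val=23

Found at index 1


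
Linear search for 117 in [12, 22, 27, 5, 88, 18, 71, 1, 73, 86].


i=0: 12!=117
i=1: 22!=117
i=2: 27!=117
i=3: 5!=117
i=4: 88!=117
i=5: 18!=117
i=6: 71!=117
i=7: 1!=117
i=8: 73!=117
i=9: 86!=117

Not found, 10 comps


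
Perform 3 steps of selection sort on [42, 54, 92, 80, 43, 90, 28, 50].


Initial: [42, 54, 92, 80, 43, 90, 28, 50]
Step 1: min=28 at 6
  Swap: [28, 54, 92, 80, 43, 90, 42, 50]
Step 2: min=42 at 6
  Swap: [28, 42, 92, 80, 43, 90, 54, 50]
Step 3: min=43 at 4
  Swap: [28, 42, 43, 80, 92, 90, 54, 50]

After 3 steps: [28, 42, 43, 80, 92, 90, 54, 50]


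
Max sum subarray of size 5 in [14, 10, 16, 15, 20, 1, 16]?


[0:5]: 75
[1:6]: 62
[2:7]: 68

Max: 75 at [0:5]


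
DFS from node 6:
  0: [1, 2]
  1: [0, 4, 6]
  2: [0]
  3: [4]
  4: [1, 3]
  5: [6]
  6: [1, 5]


Visit 6, push [5, 1]
Visit 1, push [4, 0]
Visit 0, push [2]
Visit 2, push []
Visit 4, push [3]
Visit 3, push []
Visit 5, push []

DFS order: [6, 1, 0, 2, 4, 3, 5]


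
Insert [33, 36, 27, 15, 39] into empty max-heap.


Insert 33: [33]
Insert 36: [36, 33]
Insert 27: [36, 33, 27]
Insert 15: [36, 33, 27, 15]
Insert 39: [39, 36, 27, 15, 33]

Final heap: [39, 36, 27, 15, 33]


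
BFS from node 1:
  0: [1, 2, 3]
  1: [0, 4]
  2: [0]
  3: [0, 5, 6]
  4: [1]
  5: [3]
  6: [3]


Visit 1, enqueue [0, 4]
Visit 0, enqueue [2, 3]
Visit 4, enqueue []
Visit 2, enqueue []
Visit 3, enqueue [5, 6]
Visit 5, enqueue []
Visit 6, enqueue []

BFS order: [1, 0, 4, 2, 3, 5, 6]


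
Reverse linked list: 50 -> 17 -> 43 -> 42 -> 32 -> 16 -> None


Step 1: curr=50, set curr.next=prev(None) | reversed so far: 50
Step 2: curr=17, set curr.next=prev(50) | reversed so far: 17 -> 50
Step 3: curr=43, set curr.next=prev(17) | reversed so far: 43 -> 17 -> 50
Step 4: curr=42, set curr.next=prev(43) | reversed so far: 42 -> 43 -> 17 -> 50
Step 5: curr=32, set curr.next=prev(42) | reversed so far: 32 -> 42 -> 43 -> 17 -> 50
Step 6: curr=16, set curr.next=prev(32) | reversed so far: 16 -> 32 -> 42 -> 43 -> 17 -> 50

16 -> 32 -> 42 -> 43 -> 17 -> 50 -> None


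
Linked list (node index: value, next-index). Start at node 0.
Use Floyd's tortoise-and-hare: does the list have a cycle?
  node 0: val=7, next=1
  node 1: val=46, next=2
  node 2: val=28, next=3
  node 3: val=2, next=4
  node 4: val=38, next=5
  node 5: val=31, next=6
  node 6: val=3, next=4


Floyd's tortoise (slow, +1) and hare (fast, +2):
  init: slow=0, fast=0
  step 1: slow=1, fast=2
  step 2: slow=2, fast=4
  step 3: slow=3, fast=6
  step 4: slow=4, fast=5
  step 5: slow=5, fast=4
  step 6: slow=6, fast=6
  slow == fast at node 6: cycle detected

Cycle: yes


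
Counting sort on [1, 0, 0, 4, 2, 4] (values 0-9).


Input: [1, 0, 0, 4, 2, 4]
Counts: [2, 1, 1, 0, 2, 0, 0, 0, 0, 0]

Sorted: [0, 0, 1, 2, 4, 4]


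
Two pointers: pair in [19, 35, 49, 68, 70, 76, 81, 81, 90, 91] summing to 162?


lo=0(19)+hi=9(91)=110
lo=1(35)+hi=9(91)=126
lo=2(49)+hi=9(91)=140
lo=3(68)+hi=9(91)=159
lo=4(70)+hi=9(91)=161
lo=5(76)+hi=9(91)=167
lo=5(76)+hi=8(90)=166
lo=5(76)+hi=7(81)=157
lo=6(81)+hi=7(81)=162

Yes: 81+81=162


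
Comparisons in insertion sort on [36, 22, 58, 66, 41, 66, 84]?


Algorithm: insertion sort
Input: [36, 22, 58, 66, 41, 66, 84]
Sorted: [22, 36, 41, 58, 66, 66, 84]

8


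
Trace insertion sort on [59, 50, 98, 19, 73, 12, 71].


Initial: [59, 50, 98, 19, 73, 12, 71]
Insert 50: [50, 59, 98, 19, 73, 12, 71]
Insert 98: [50, 59, 98, 19, 73, 12, 71]
Insert 19: [19, 50, 59, 98, 73, 12, 71]
Insert 73: [19, 50, 59, 73, 98, 12, 71]
Insert 12: [12, 19, 50, 59, 73, 98, 71]
Insert 71: [12, 19, 50, 59, 71, 73, 98]

Sorted: [12, 19, 50, 59, 71, 73, 98]


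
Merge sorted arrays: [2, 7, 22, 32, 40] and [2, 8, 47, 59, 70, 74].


Take 2 from A
Take 2 from B
Take 7 from A
Take 8 from B
Take 22 from A
Take 32 from A
Take 40 from A

Merged: [2, 2, 7, 8, 22, 32, 40, 47, 59, 70, 74]


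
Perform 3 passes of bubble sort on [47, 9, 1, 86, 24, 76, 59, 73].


Initial: [47, 9, 1, 86, 24, 76, 59, 73]
Pass 1: [9, 1, 47, 24, 76, 59, 73, 86] (6 swaps)
Pass 2: [1, 9, 24, 47, 59, 73, 76, 86] (4 swaps)
Pass 3: [1, 9, 24, 47, 59, 73, 76, 86] (0 swaps)

After 3 passes: [1, 9, 24, 47, 59, 73, 76, 86]


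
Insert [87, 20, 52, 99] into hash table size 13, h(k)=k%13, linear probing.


Insert 87: h=9 -> slot 9
Insert 20: h=7 -> slot 7
Insert 52: h=0 -> slot 0
Insert 99: h=8 -> slot 8

Table: [52, None, None, None, None, None, None, 20, 99, 87, None, None, None]


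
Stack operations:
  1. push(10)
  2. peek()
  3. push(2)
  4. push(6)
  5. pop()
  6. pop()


push(10) -> [10]
peek()->10
push(2) -> [10, 2]
push(6) -> [10, 2, 6]
pop()->6, [10, 2]
pop()->2, [10]

Final stack: [10]


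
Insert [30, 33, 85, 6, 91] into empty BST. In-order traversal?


Insert 30: root
Insert 33: R from 30
Insert 85: R from 30 -> R from 33
Insert 6: L from 30
Insert 91: R from 30 -> R from 33 -> R from 85

In-order: [6, 30, 33, 85, 91]


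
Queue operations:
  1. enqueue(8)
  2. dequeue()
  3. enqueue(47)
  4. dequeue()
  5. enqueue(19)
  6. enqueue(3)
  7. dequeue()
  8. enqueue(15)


enqueue(8) -> [8]
dequeue()->8, []
enqueue(47) -> [47]
dequeue()->47, []
enqueue(19) -> [19]
enqueue(3) -> [19, 3]
dequeue()->19, [3]
enqueue(15) -> [3, 15]

Final queue: [3, 15]


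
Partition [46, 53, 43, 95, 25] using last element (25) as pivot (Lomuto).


Pivot: 25
Place pivot at 0: [25, 53, 43, 95, 46]

Partitioned: [25, 53, 43, 95, 46]


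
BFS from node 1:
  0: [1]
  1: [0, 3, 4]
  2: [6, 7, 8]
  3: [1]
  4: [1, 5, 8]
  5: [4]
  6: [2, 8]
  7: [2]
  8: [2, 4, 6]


Visit 1, enqueue [0, 3, 4]
Visit 0, enqueue []
Visit 3, enqueue []
Visit 4, enqueue [5, 8]
Visit 5, enqueue []
Visit 8, enqueue [2, 6]
Visit 2, enqueue [7]
Visit 6, enqueue []
Visit 7, enqueue []

BFS order: [1, 0, 3, 4, 5, 8, 2, 6, 7]


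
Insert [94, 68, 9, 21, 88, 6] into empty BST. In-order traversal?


Insert 94: root
Insert 68: L from 94
Insert 9: L from 94 -> L from 68
Insert 21: L from 94 -> L from 68 -> R from 9
Insert 88: L from 94 -> R from 68
Insert 6: L from 94 -> L from 68 -> L from 9

In-order: [6, 9, 21, 68, 88, 94]


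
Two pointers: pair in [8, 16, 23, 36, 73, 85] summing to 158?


lo=0(8)+hi=5(85)=93
lo=1(16)+hi=5(85)=101
lo=2(23)+hi=5(85)=108
lo=3(36)+hi=5(85)=121
lo=4(73)+hi=5(85)=158

Yes: 73+85=158


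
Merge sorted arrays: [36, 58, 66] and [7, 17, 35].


Take 7 from B
Take 17 from B
Take 35 from B

Merged: [7, 17, 35, 36, 58, 66]


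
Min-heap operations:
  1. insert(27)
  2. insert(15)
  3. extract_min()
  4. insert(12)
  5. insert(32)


insert(27) -> [27]
insert(15) -> [15, 27]
extract_min()->15, [27]
insert(12) -> [12, 27]
insert(32) -> [12, 27, 32]

Final heap: [12, 27, 32]


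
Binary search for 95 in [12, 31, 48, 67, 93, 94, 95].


Step 1: lo=0, hi=6, mid=3, val=67
Step 2: lo=4, hi=6, mid=5, val=94
Step 3: lo=6, hi=6, mid=6, val=95

Found at index 6


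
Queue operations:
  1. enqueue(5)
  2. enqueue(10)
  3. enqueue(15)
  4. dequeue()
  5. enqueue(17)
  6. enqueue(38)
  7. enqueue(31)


enqueue(5) -> [5]
enqueue(10) -> [5, 10]
enqueue(15) -> [5, 10, 15]
dequeue()->5, [10, 15]
enqueue(17) -> [10, 15, 17]
enqueue(38) -> [10, 15, 17, 38]
enqueue(31) -> [10, 15, 17, 38, 31]

Final queue: [10, 15, 17, 38, 31]


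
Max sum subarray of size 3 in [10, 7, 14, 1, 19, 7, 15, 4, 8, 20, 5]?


[0:3]: 31
[1:4]: 22
[2:5]: 34
[3:6]: 27
[4:7]: 41
[5:8]: 26
[6:9]: 27
[7:10]: 32
[8:11]: 33

Max: 41 at [4:7]


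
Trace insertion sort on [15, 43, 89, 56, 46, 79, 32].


Initial: [15, 43, 89, 56, 46, 79, 32]
Insert 43: [15, 43, 89, 56, 46, 79, 32]
Insert 89: [15, 43, 89, 56, 46, 79, 32]
Insert 56: [15, 43, 56, 89, 46, 79, 32]
Insert 46: [15, 43, 46, 56, 89, 79, 32]
Insert 79: [15, 43, 46, 56, 79, 89, 32]
Insert 32: [15, 32, 43, 46, 56, 79, 89]

Sorted: [15, 32, 43, 46, 56, 79, 89]


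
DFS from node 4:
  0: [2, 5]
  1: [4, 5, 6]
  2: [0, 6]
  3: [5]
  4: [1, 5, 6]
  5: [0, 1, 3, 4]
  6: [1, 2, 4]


Visit 4, push [6, 5, 1]
Visit 1, push [6, 5]
Visit 5, push [3, 0]
Visit 0, push [2]
Visit 2, push [6]
Visit 6, push []
Visit 3, push []

DFS order: [4, 1, 5, 0, 2, 6, 3]


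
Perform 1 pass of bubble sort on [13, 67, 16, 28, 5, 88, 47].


Initial: [13, 67, 16, 28, 5, 88, 47]
Pass 1: [13, 16, 28, 5, 67, 47, 88] (4 swaps)

After 1 pass: [13, 16, 28, 5, 67, 47, 88]


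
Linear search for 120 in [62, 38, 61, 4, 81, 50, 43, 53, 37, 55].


i=0: 62!=120
i=1: 38!=120
i=2: 61!=120
i=3: 4!=120
i=4: 81!=120
i=5: 50!=120
i=6: 43!=120
i=7: 53!=120
i=8: 37!=120
i=9: 55!=120

Not found, 10 comps


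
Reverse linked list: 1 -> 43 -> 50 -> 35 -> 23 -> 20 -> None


Step 1: curr=1, set curr.next=prev(None) | reversed so far: 1
Step 2: curr=43, set curr.next=prev(1) | reversed so far: 43 -> 1
Step 3: curr=50, set curr.next=prev(43) | reversed so far: 50 -> 43 -> 1
Step 4: curr=35, set curr.next=prev(50) | reversed so far: 35 -> 50 -> 43 -> 1
Step 5: curr=23, set curr.next=prev(35) | reversed so far: 23 -> 35 -> 50 -> 43 -> 1
Step 6: curr=20, set curr.next=prev(23) | reversed so far: 20 -> 23 -> 35 -> 50 -> 43 -> 1

20 -> 23 -> 35 -> 50 -> 43 -> 1 -> None


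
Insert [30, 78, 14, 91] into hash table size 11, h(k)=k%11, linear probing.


Insert 30: h=8 -> slot 8
Insert 78: h=1 -> slot 1
Insert 14: h=3 -> slot 3
Insert 91: h=3, 1 probes -> slot 4

Table: [None, 78, None, 14, 91, None, None, None, 30, None, None]


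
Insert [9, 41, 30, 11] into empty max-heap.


Insert 9: [9]
Insert 41: [41, 9]
Insert 30: [41, 9, 30]
Insert 11: [41, 11, 30, 9]

Final heap: [41, 11, 30, 9]


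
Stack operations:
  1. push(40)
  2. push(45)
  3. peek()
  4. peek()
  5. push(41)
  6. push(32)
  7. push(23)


push(40) -> [40]
push(45) -> [40, 45]
peek()->45
peek()->45
push(41) -> [40, 45, 41]
push(32) -> [40, 45, 41, 32]
push(23) -> [40, 45, 41, 32, 23]

Final stack: [40, 45, 41, 32, 23]


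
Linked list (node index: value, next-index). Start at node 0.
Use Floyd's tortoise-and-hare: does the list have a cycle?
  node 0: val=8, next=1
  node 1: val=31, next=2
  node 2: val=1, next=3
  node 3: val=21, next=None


Floyd's tortoise (slow, +1) and hare (fast, +2):
  init: slow=0, fast=0
  step 1: slow=1, fast=2
  step 2: fast 2->3->None, no cycle

Cycle: no


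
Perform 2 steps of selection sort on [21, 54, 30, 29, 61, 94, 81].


Initial: [21, 54, 30, 29, 61, 94, 81]
Step 1: min=21 at 0
  Swap: [21, 54, 30, 29, 61, 94, 81]
Step 2: min=29 at 3
  Swap: [21, 29, 30, 54, 61, 94, 81]

After 2 steps: [21, 29, 30, 54, 61, 94, 81]


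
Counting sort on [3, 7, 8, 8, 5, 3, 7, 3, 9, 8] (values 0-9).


Input: [3, 7, 8, 8, 5, 3, 7, 3, 9, 8]
Counts: [0, 0, 0, 3, 0, 1, 0, 2, 3, 1]

Sorted: [3, 3, 3, 5, 7, 7, 8, 8, 8, 9]


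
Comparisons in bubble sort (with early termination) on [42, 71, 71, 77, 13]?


Algorithm: bubble sort (with early termination)
Input: [42, 71, 71, 77, 13]
Sorted: [13, 42, 71, 71, 77]

10


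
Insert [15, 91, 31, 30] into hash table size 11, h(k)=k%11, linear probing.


Insert 15: h=4 -> slot 4
Insert 91: h=3 -> slot 3
Insert 31: h=9 -> slot 9
Insert 30: h=8 -> slot 8

Table: [None, None, None, 91, 15, None, None, None, 30, 31, None]


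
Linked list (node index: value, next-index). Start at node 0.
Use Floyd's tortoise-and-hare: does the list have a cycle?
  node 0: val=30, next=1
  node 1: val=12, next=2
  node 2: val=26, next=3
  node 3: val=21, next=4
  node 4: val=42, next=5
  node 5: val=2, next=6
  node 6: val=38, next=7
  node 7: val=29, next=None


Floyd's tortoise (slow, +1) and hare (fast, +2):
  init: slow=0, fast=0
  step 1: slow=1, fast=2
  step 2: slow=2, fast=4
  step 3: slow=3, fast=6
  step 4: fast 6->7->None, no cycle

Cycle: no


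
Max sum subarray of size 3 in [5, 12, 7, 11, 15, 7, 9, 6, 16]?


[0:3]: 24
[1:4]: 30
[2:5]: 33
[3:6]: 33
[4:7]: 31
[5:8]: 22
[6:9]: 31

Max: 33 at [2:5]


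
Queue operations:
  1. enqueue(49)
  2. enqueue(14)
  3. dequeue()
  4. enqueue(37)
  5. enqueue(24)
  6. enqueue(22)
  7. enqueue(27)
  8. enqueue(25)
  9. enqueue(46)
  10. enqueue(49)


enqueue(49) -> [49]
enqueue(14) -> [49, 14]
dequeue()->49, [14]
enqueue(37) -> [14, 37]
enqueue(24) -> [14, 37, 24]
enqueue(22) -> [14, 37, 24, 22]
enqueue(27) -> [14, 37, 24, 22, 27]
enqueue(25) -> [14, 37, 24, 22, 27, 25]
enqueue(46) -> [14, 37, 24, 22, 27, 25, 46]
enqueue(49) -> [14, 37, 24, 22, 27, 25, 46, 49]

Final queue: [14, 37, 24, 22, 27, 25, 46, 49]


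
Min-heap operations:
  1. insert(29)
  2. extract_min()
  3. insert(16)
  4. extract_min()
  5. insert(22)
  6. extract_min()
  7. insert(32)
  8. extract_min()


insert(29) -> [29]
extract_min()->29, []
insert(16) -> [16]
extract_min()->16, []
insert(22) -> [22]
extract_min()->22, []
insert(32) -> [32]
extract_min()->32, []

Final heap: []


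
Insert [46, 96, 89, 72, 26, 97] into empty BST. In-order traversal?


Insert 46: root
Insert 96: R from 46
Insert 89: R from 46 -> L from 96
Insert 72: R from 46 -> L from 96 -> L from 89
Insert 26: L from 46
Insert 97: R from 46 -> R from 96

In-order: [26, 46, 72, 89, 96, 97]


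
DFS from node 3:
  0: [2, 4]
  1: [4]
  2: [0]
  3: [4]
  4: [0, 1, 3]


Visit 3, push [4]
Visit 4, push [1, 0]
Visit 0, push [2]
Visit 2, push []
Visit 1, push []

DFS order: [3, 4, 0, 2, 1]


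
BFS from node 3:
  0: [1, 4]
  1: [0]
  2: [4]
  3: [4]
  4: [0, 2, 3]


Visit 3, enqueue [4]
Visit 4, enqueue [0, 2]
Visit 0, enqueue [1]
Visit 2, enqueue []
Visit 1, enqueue []

BFS order: [3, 4, 0, 2, 1]


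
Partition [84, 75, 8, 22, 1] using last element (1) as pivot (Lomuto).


Pivot: 1
Place pivot at 0: [1, 75, 8, 22, 84]

Partitioned: [1, 75, 8, 22, 84]


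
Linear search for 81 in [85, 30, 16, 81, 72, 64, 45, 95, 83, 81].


i=0: 85!=81
i=1: 30!=81
i=2: 16!=81
i=3: 81==81 found!

Found at 3, 4 comps


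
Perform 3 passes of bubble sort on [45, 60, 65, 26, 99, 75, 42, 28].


Initial: [45, 60, 65, 26, 99, 75, 42, 28]
Pass 1: [45, 60, 26, 65, 75, 42, 28, 99] (4 swaps)
Pass 2: [45, 26, 60, 65, 42, 28, 75, 99] (3 swaps)
Pass 3: [26, 45, 60, 42, 28, 65, 75, 99] (3 swaps)

After 3 passes: [26, 45, 60, 42, 28, 65, 75, 99]


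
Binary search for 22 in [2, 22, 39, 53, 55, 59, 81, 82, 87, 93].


Step 1: lo=0, hi=9, mid=4, val=55
Step 2: lo=0, hi=3, mid=1, val=22

Found at index 1


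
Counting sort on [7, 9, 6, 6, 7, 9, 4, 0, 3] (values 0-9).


Input: [7, 9, 6, 6, 7, 9, 4, 0, 3]
Counts: [1, 0, 0, 1, 1, 0, 2, 2, 0, 2]

Sorted: [0, 3, 4, 6, 6, 7, 7, 9, 9]


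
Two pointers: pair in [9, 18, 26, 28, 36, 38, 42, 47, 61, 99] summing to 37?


lo=0(9)+hi=9(99)=108
lo=0(9)+hi=8(61)=70
lo=0(9)+hi=7(47)=56
lo=0(9)+hi=6(42)=51
lo=0(9)+hi=5(38)=47
lo=0(9)+hi=4(36)=45
lo=0(9)+hi=3(28)=37

Yes: 9+28=37


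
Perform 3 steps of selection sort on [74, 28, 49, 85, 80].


Initial: [74, 28, 49, 85, 80]
Step 1: min=28 at 1
  Swap: [28, 74, 49, 85, 80]
Step 2: min=49 at 2
  Swap: [28, 49, 74, 85, 80]
Step 3: min=74 at 2
  Swap: [28, 49, 74, 85, 80]

After 3 steps: [28, 49, 74, 85, 80]


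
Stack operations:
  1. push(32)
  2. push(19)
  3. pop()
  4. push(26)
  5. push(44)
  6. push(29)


push(32) -> [32]
push(19) -> [32, 19]
pop()->19, [32]
push(26) -> [32, 26]
push(44) -> [32, 26, 44]
push(29) -> [32, 26, 44, 29]

Final stack: [32, 26, 44, 29]


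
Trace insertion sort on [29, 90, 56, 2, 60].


Initial: [29, 90, 56, 2, 60]
Insert 90: [29, 90, 56, 2, 60]
Insert 56: [29, 56, 90, 2, 60]
Insert 2: [2, 29, 56, 90, 60]
Insert 60: [2, 29, 56, 60, 90]

Sorted: [2, 29, 56, 60, 90]


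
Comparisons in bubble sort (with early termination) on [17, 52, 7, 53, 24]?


Algorithm: bubble sort (with early termination)
Input: [17, 52, 7, 53, 24]
Sorted: [7, 17, 24, 52, 53]

9


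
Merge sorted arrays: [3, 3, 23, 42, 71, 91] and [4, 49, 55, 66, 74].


Take 3 from A
Take 3 from A
Take 4 from B
Take 23 from A
Take 42 from A
Take 49 from B
Take 55 from B
Take 66 from B
Take 71 from A
Take 74 from B

Merged: [3, 3, 4, 23, 42, 49, 55, 66, 71, 74, 91]


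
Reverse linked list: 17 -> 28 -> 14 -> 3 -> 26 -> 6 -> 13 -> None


Step 1: curr=17, set curr.next=prev(None) | reversed so far: 17
Step 2: curr=28, set curr.next=prev(17) | reversed so far: 28 -> 17
Step 3: curr=14, set curr.next=prev(28) | reversed so far: 14 -> 28 -> 17
Step 4: curr=3, set curr.next=prev(14) | reversed so far: 3 -> 14 -> 28 -> 17
Step 5: curr=26, set curr.next=prev(3) | reversed so far: 26 -> 3 -> 14 -> 28 -> 17
Step 6: curr=6, set curr.next=prev(26) | reversed so far: 6 -> 26 -> 3 -> 14 -> 28 -> 17
Step 7: curr=13, set curr.next=prev(6) | reversed so far: 13 -> 6 -> 26 -> 3 -> 14 -> 28 -> 17

13 -> 6 -> 26 -> 3 -> 14 -> 28 -> 17 -> None


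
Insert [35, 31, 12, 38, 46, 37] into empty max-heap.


Insert 35: [35]
Insert 31: [35, 31]
Insert 12: [35, 31, 12]
Insert 38: [38, 35, 12, 31]
Insert 46: [46, 38, 12, 31, 35]
Insert 37: [46, 38, 37, 31, 35, 12]

Final heap: [46, 38, 37, 31, 35, 12]


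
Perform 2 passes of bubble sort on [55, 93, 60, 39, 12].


Initial: [55, 93, 60, 39, 12]
Pass 1: [55, 60, 39, 12, 93] (3 swaps)
Pass 2: [55, 39, 12, 60, 93] (2 swaps)

After 2 passes: [55, 39, 12, 60, 93]


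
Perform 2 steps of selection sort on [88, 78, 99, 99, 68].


Initial: [88, 78, 99, 99, 68]
Step 1: min=68 at 4
  Swap: [68, 78, 99, 99, 88]
Step 2: min=78 at 1
  Swap: [68, 78, 99, 99, 88]

After 2 steps: [68, 78, 99, 99, 88]


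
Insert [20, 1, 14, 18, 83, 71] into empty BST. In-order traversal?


Insert 20: root
Insert 1: L from 20
Insert 14: L from 20 -> R from 1
Insert 18: L from 20 -> R from 1 -> R from 14
Insert 83: R from 20
Insert 71: R from 20 -> L from 83

In-order: [1, 14, 18, 20, 71, 83]
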